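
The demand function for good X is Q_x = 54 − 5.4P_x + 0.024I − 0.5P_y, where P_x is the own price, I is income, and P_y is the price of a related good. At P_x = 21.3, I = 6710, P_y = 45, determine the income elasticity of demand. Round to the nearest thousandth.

First evaluate Q_x: 54 − 5.4(21.3) + 0.024(6710) − 0.5(45) = 54 − 115.02 + 161.04 − 22.5 = 77.52.
∂Q_x/∂I = +0.024, so E_I = 0.024·(6710/77.52) ≈ 2.077.
E_I > 1: normal good (luxury).

2.077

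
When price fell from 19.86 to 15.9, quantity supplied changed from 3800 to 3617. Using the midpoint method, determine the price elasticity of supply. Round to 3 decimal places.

%ΔQ = (3617 − 3800)/[(3800 + 3617)/2] = -183/3708.5 ≈ -0.0493.
%ΔP = (15.9 − 19.86)/[(19.86 + 15.9)/2] = -3.96/17.88 ≈ -0.2215.
Arc elasticity E = %ΔQ/%ΔP ≈ -0.0493/-0.2215 ≈ 0.223.
|E| < 1: supply is inelastic over this range.

0.223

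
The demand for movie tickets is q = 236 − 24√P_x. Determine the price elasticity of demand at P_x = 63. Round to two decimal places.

At P_x = 63, q = 45.5059.
dq/dP_x = −24/(2√P_x) = −24/(2·7.9373).
Point elasticity E = (dq/dP_x)·(P_x/q) = -1.5119 × 63/45.5059 ≈ -2.09.
|E| > 1, so demand is elastic at this price.

-2.09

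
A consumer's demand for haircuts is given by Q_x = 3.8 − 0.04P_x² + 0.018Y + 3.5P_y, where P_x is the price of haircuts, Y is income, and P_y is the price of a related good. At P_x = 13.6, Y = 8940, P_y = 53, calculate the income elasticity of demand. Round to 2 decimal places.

Q_x = 3.8 − 0.04(13.6)² + 0.018(8940) + 3.5(53) = 3.8 − 7.3984 + 160.92 + 185.5 = 342.8216.
∂Q_x/∂Y = +0.018, so E_I = 0.018·(8940/342.8216) ≈ 0.47.
E_I ∈ (0,1): normal good (necessity).

0.47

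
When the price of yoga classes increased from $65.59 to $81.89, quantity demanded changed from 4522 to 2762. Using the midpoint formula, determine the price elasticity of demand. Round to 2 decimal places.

-2.19

%Δq = (2762 − 4522)/[(4522 + 2762)/2] = -1760/3642 ≈ -0.4833.
%Δp = (81.89 − 65.59)/[(65.59 + 81.89)/2] = 16.3/73.74 ≈ 0.2210.
Arc elasticity E = %Δq/%Δp ≈ -0.4833/0.2210 ≈ -2.19.
|E| > 1: demand is elastic over this range.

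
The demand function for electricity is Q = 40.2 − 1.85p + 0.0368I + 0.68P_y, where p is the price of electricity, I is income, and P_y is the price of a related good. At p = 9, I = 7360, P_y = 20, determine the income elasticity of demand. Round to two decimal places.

0.88

Substituting, Q = 40.2 − 1.85(9) + 0.0368(7360) + 0.68(20) = 40.2 − 16.65 + 270.848 + 13.6 = 307.998.
∂Q/∂I = +0.0368, so E_I = 0.0368·(7360/307.998) ≈ 0.88.
E_I ∈ (0,1): normal good (necessity).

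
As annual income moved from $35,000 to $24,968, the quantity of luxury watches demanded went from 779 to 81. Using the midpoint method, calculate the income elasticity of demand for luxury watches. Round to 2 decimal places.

%ΔQ = (81 − 779)/[(779+81)/2] = -698/430 ≈ -1.6233.
%ΔI = (24,968 − 35,000)/[(35,000+24,968)/2] = -10032/29984 ≈ -0.3346.
E_I = %ΔQ/%ΔI ≈ 4.85.
E_I > 1: normal good (luxury).

4.85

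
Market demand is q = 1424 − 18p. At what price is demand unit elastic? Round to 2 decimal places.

For linear demand q = a − bp, E = −bp/(a − bp). |E| = 1 ⇒ bp = a − bp ⇒ p = a/(2b).
p = 1424/(2·18) ≈ 39.56.

39.56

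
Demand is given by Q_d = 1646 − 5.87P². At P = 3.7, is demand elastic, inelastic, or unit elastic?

At P = 3.7, Q_d = 1565.6397.
dQ_d/dP = −2·5.87·P = −43.438.
Point elasticity E = (dQ_d/dP)·(P/Q_d) = -43.438 × 3.7/1565.6397 ≈ -0.103.
|E| ≈ 0.103 < 1, so demand is inelastic.

inelastic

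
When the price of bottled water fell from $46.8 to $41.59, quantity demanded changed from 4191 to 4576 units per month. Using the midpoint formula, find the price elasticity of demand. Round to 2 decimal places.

%ΔQ = (4576 − 4191)/[(4191 + 4576)/2] = 385/4383.5 ≈ 0.0878.
%Δp = (41.59 − 46.8)/[(46.8 + 41.59)/2] = -5.21/44.195 ≈ -0.1179.
Arc elasticity E = %ΔQ/%Δp ≈ 0.0878/-0.1179 ≈ -0.75.
|E| < 1: demand is inelastic over this range.

-0.75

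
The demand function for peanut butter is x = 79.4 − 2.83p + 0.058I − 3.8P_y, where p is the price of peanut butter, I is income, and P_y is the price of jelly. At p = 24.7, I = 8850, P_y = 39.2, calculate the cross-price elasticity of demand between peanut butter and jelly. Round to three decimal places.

Evaluating quantity at (p, I, P_y) gives x = 79.4 − 2.83(24.7) + 0.058(8850) − 3.8(39.2) = 79.4 − 69.901 + 513.3 − 148.96 = 373.839.
∂x/∂P_y = −3.8, so E_xy = -3.8·(39.2/373.839) ≈ -0.398.
E_xy < 0: the goods are complements.

-0.398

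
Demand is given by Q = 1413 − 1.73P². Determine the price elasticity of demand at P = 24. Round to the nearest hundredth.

At P = 24, Q = 416.52.
dQ/dP = −2·1.73·P = −83.04.
Point elasticity E = (dQ/dP)·(P/Q) = -83.04 × 24/416.52 ≈ -4.78.
|E| > 1, so demand is elastic at this price.

-4.78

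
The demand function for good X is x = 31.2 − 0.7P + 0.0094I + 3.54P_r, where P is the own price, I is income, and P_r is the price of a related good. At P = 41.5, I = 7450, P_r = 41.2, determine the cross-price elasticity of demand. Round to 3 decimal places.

0.669

Evaluating quantity at (P, I, P_r) gives x = 31.2 − 0.7(41.5) + 0.0094(7450) + 3.54(41.2) = 31.2 − 29.05 + 70.03 + 145.848 = 218.028.
∂x/∂P_r = +3.54, so E_xy = 3.54·(41.2/218.028) ≈ 0.669.
E_xy > 0: the goods are substitutes.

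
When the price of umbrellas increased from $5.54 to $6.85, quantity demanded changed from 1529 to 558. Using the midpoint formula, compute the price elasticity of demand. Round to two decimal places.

%ΔQ = (558 − 1529)/[(1529 + 558)/2] = -971/1043.5 ≈ -0.9305.
%ΔP = (6.85 − 5.54)/[(5.54 + 6.85)/2] = 1.31/6.195 ≈ 0.2115.
Arc elasticity E = %ΔQ/%ΔP ≈ -0.9305/0.2115 ≈ -4.40.
|E| > 1: demand is elastic over this range.

-4.40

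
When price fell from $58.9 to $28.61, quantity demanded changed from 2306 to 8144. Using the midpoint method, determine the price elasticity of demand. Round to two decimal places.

-1.61

%Δq = (8144 − 2306)/[(2306 + 8144)/2] = 5838/5225 ≈ 1.1173.
%ΔP = (28.61 − 58.9)/[(58.9 + 28.61)/2] = -30.29/43.755 ≈ -0.6923.
Arc elasticity E = %Δq/%ΔP ≈ 1.1173/-0.6923 ≈ -1.61.
|E| > 1: demand is elastic over this range.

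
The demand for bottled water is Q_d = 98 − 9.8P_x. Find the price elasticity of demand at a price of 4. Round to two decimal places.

-0.67

At P_x = 4, Q_d = 58.8.
dQ_d/dP_x = −9.8.
Point elasticity E = (dQ_d/dP_x)·(P_x/Q_d) = -9.8 × 4/58.8 ≈ -0.67.
|E| < 1, so demand is inelastic at this price.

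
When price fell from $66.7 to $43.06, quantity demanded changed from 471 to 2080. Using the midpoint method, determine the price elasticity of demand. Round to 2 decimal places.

-2.93

%ΔQ = (2080 − 471)/[(471 + 2080)/2] = 1609/1275.5 ≈ 1.2615.
%ΔP = (43.06 − 66.7)/[(66.7 + 43.06)/2] = -23.64/54.88 ≈ -0.4308.
Arc elasticity E = %ΔQ/%ΔP ≈ 1.2615/-0.4308 ≈ -2.93.
|E| > 1: demand is elastic over this range.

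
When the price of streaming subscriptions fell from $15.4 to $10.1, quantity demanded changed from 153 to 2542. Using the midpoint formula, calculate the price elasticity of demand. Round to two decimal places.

-4.27

%ΔQ = (2542 − 153)/[(153 + 2542)/2] = 2389/1347.5 ≈ 1.7729.
%Δp = (10.1 − 15.4)/[(15.4 + 10.1)/2] = -5.3/12.75 ≈ -0.4157.
Arc elasticity E = %ΔQ/%Δp ≈ 1.7729/-0.4157 ≈ -4.27.
|E| > 1: demand is elastic over this range.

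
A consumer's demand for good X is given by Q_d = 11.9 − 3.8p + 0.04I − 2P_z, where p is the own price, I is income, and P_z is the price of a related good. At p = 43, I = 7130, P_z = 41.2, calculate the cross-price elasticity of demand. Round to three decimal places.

-1.606

Q_d = 11.9 − 3.8(43) + 0.04(7130) − 2(41.2) = 11.9 − 163.4 + 285.2 − 82.4 = 51.3.
∂Q_d/∂P_z = −2, so E_xy = -2·(41.2/51.3) ≈ -1.606.
E_xy < 0: the goods are complements.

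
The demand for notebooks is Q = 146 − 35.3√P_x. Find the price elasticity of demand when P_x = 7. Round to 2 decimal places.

-0.89

At P_x = 7, Q = 52.605.
dQ/dP_x = −35.3/(2√P_x) = −35.3/(2·2.6458).
Point elasticity E = (dQ/dP_x)·(P_x/Q) = -6.6711 × 7/52.605 ≈ -0.89.
|E| < 1, so demand is inelastic at this price.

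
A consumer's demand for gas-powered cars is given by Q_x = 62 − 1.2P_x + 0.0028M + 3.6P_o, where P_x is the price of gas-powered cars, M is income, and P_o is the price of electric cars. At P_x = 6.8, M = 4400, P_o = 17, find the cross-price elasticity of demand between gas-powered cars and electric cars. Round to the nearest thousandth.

0.481

Substituting, Q_x = 62 − 1.2(6.8) + 0.0028(4400) + 3.6(17) = 62 − 8.16 + 12.32 + 61.2 = 127.36.
∂Q_x/∂P_o = +3.6, so E_xy = 3.6·(17/127.36) ≈ 0.481.
E_xy > 0: the goods are substitutes.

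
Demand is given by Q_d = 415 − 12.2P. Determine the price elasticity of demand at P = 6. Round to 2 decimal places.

At P = 6, Q_d = 341.8.
dQ_d/dP = −12.2.
Point elasticity E = (dQ_d/dP)·(P/Q_d) = -12.2 × 6/341.8 ≈ -0.21.
|E| < 1, so demand is inelastic at this price.

-0.21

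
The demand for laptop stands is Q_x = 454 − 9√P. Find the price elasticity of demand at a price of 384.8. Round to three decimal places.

At P = 384.8, Q_x = 277.4531.
dQ_x/dP = −9/(2√P) = −9/(2·19.6163).
Point elasticity E = (dQ_x/dP)·(P/Q_x) = -0.2294 × 384.8/277.4531 ≈ -0.318.
|E| < 1, so demand is inelastic at this price.

-0.318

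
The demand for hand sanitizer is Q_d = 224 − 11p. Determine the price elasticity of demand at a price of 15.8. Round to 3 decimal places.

At p = 15.8, Q_d = 50.2.
dQ_d/dp = −11.
Point elasticity E = (dQ_d/dp)·(p/Q_d) = -11 × 15.8/50.2 ≈ -3.462.
|E| > 1, so demand is elastic at this price.

-3.462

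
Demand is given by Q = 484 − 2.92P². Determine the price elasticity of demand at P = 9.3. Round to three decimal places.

At P = 9.3, Q = 231.4492.
dQ/dP = −2·2.92·P = −54.312.
Point elasticity E = (dQ/dP)·(P/Q) = -54.312 × 9.3/231.4492 ≈ -2.182.
|E| > 1, so demand is elastic at this price.

-2.182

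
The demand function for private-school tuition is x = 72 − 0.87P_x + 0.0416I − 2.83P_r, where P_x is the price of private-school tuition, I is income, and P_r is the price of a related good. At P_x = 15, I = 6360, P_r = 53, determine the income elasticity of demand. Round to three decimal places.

1.525

At the given point, x = 72 − 0.87(15) + 0.0416(6360) − 2.83(53) = 72 − 13.05 + 264.576 − 149.99 = 173.536.
∂x/∂I = +0.0416, so E_I = 0.0416·(6360/173.536) ≈ 1.525.
E_I > 1: normal good (luxury).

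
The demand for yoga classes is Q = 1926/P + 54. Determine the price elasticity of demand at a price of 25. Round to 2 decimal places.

-0.59

At P = 25, Q = 131.04.
dQ/dP = −1926/P² = −3.0816.
Point elasticity E = (dQ/dP)·(P/Q) = -3.0816 × 25/131.04 ≈ -0.59.
|E| < 1, so demand is inelastic at this price.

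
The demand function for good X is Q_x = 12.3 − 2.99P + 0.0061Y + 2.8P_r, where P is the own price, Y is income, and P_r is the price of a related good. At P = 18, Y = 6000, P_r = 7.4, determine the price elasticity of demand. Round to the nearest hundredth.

Substituting, Q_x = 12.3 − 2.99(18) + 0.0061(6000) + 2.8(7.4) = 12.3 − 53.82 + 36.6 + 20.72 = 15.8.
∂Q_x/∂P = −2.99, so E_p = (−2.99)·(18/15.8) ≈ -3.41.
|E_p| > 1: demand is elastic.

-3.41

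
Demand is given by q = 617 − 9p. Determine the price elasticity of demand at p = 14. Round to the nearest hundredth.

-0.26

At p = 14, q = 491.
dq/dp = −9.
Point elasticity E = (dq/dp)·(p/q) = -9 × 14/491 ≈ -0.26.
|E| < 1, so demand is inelastic at this price.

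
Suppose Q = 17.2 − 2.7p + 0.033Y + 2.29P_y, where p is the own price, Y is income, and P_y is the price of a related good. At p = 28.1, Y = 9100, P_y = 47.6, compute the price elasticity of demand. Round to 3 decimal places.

-0.216

First evaluate Q: 17.2 − 2.7(28.1) + 0.033(9100) + 2.29(47.6) = 17.2 − 75.87 + 300.3 + 109.004 = 350.634.
∂Q/∂p = −2.7, so E_p = (−2.7)·(28.1/350.634) ≈ -0.216.
|E_p| < 1: demand is inelastic.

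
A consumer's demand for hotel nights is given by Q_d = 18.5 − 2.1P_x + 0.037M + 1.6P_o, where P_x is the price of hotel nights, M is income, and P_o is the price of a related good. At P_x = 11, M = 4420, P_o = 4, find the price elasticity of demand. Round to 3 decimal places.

Evaluating quantity at (P_x, M, P_o) gives Q_d = 18.5 − 2.1(11) + 0.037(4420) + 1.6(4) = 18.5 − 23.1 + 163.54 + 6.4 = 165.34.
∂Q_d/∂P_x = −2.1, so E_p = (−2.1)·(11/165.34) ≈ -0.140.
|E_p| < 1: demand is inelastic.

-0.140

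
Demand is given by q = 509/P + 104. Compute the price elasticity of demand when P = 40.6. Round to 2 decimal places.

At P = 40.6, q = 116.5369.
dq/dP = −509/P² = −0.3088.
Point elasticity E = (dq/dP)·(P/q) = -0.3088 × 40.6/116.5369 ≈ -0.11.
|E| < 1, so demand is inelastic at this price.

-0.11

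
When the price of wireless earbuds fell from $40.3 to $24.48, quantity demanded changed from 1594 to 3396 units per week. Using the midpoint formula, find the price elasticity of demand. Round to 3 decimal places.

%ΔQ = (3396 − 1594)/[(1594 + 3396)/2] = 1802/2495 ≈ 0.7222.
%ΔP = (24.48 − 40.3)/[(40.3 + 24.48)/2] = -15.82/32.39 ≈ -0.4884.
Arc elasticity E = %ΔQ/%ΔP ≈ 0.7222/-0.4884 ≈ -1.479.
|E| > 1: demand is elastic over this range.

-1.479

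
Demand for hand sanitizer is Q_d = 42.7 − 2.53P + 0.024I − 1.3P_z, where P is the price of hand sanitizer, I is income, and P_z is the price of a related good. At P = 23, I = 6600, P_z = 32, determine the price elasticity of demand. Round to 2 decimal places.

-0.57

At the given point, Q_d = 42.7 − 2.53(23) + 0.024(6600) − 1.3(32) = 42.7 − 58.19 + 158.4 − 41.6 = 101.31.
∂Q_d/∂P = −2.53, so E_p = (−2.53)·(23/101.31) ≈ -0.57.
|E_p| < 1: demand is inelastic.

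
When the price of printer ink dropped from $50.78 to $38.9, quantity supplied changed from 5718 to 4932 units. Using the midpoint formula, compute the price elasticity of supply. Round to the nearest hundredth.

0.56

%Δq = (4932 − 5718)/[(5718 + 4932)/2] = -786/5325 ≈ -0.1476.
%ΔP = (38.9 − 50.78)/[(50.78 + 38.9)/2] = -11.88/44.84 ≈ -0.2649.
Arc elasticity E = %Δq/%ΔP ≈ -0.1476/-0.2649 ≈ 0.56.
|E| < 1: supply is inelastic over this range.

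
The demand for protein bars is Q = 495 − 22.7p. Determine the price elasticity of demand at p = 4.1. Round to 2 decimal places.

At p = 4.1, Q = 401.93.
dQ/dp = −22.7.
Point elasticity E = (dQ/dp)·(p/Q) = -22.7 × 4.1/401.93 ≈ -0.23.
|E| < 1, so demand is inelastic at this price.

-0.23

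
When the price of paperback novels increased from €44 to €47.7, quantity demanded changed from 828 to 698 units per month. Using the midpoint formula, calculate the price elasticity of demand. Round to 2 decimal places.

%ΔQ = (698 − 828)/[(828 + 698)/2] = -130/763 ≈ -0.1704.
%Δp = (47.7 − 44)/[(44 + 47.7)/2] = 3.7/45.85 ≈ 0.0807.
Arc elasticity E = %ΔQ/%Δp ≈ -0.1704/0.0807 ≈ -2.11.
|E| > 1: demand is elastic over this range.

-2.11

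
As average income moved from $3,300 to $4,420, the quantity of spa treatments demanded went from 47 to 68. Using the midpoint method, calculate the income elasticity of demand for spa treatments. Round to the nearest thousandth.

1.259

%ΔQ = (68 − 47)/[(47+68)/2] = 21/57.5 ≈ 0.3652.
%ΔI = (4,420 − 3,300)/[(3,300+4,420)/2] = 1120/3860 ≈ 0.2902.
E_I = %ΔQ/%ΔI ≈ 1.259.
E_I > 1: normal good (luxury).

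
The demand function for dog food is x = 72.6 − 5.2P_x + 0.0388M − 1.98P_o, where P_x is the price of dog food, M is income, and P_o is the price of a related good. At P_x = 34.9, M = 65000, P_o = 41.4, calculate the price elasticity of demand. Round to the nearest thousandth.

First evaluate x: 72.6 − 5.2(34.9) + 0.0388(65000) − 1.98(41.4) = 72.6 − 181.48 + 2522 − 81.972 = 2331.148.
∂x/∂P_x = −5.2, so E_p = (−5.2)·(34.9/2331.148) ≈ -0.078.
|E_p| < 1: demand is inelastic.

-0.078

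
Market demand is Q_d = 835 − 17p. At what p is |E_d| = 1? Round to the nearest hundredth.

24.56

For linear demand Q_d = a − bp, E = −bp/(a − bp). |E| = 1 ⇒ bp = a − bp ⇒ p = a/(2b).
p = 835/(2·17) ≈ 24.56.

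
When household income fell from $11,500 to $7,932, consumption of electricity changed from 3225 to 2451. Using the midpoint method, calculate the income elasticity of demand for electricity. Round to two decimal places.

%ΔQ = (2451 − 3225)/[(3225+2451)/2] = -774/2838 ≈ -0.2727.
%ΔY = (7,932 − 11,500)/[(11,500+7,932)/2] = -3568/9716 ≈ -0.3672.
E_I = %ΔQ/%ΔY ≈ 0.74.
E_I ∈ (0,1): normal good (necessity).

0.74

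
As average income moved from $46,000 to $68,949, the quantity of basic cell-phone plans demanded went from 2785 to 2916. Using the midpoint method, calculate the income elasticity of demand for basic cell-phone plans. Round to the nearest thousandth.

%ΔQ = (2916 − 2785)/[(2785+2916)/2] = 131/2850.5 ≈ 0.0460.
%ΔM = (68,949 − 46,000)/[(46,000+68,949)/2] = 22949/57474.5 ≈ 0.3993.
E_I = %ΔQ/%ΔM ≈ 0.115.
E_I ∈ (0,1): normal good (necessity).

0.115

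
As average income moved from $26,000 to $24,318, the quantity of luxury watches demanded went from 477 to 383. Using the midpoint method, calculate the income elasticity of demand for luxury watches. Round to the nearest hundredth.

3.27

%ΔQ = (383 − 477)/[(477+383)/2] = -94/430 ≈ -0.2186.
%ΔI = (24,318 − 26,000)/[(26,000+24,318)/2] = -1682/25159 ≈ -0.0669.
E_I = %ΔQ/%ΔI ≈ 3.27.
E_I > 1: normal good (luxury).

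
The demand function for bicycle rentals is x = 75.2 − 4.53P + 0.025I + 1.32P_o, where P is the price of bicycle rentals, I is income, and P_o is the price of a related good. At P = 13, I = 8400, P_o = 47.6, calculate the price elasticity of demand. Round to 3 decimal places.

-0.204

Substituting, x = 75.2 − 4.53(13) + 0.025(8400) + 1.32(47.6) = 75.2 − 58.89 + 210 + 62.832 = 289.142.
∂x/∂P = −4.53, so E_p = (−4.53)·(13/289.142) ≈ -0.204.
|E_p| < 1: demand is inelastic.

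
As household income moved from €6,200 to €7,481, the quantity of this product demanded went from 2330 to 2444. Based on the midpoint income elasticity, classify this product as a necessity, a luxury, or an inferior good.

%ΔQ = (2444 − 2330)/[(2330+2444)/2] = 114/2387 ≈ 0.0478.
%ΔI = (7,481 − 6,200)/[(6,200+7,481)/2] = 1281/6840.5 ≈ 0.1873.
E_I = %ΔQ/%ΔI ≈ 0.255.
E_I ∈ (0,1): normal good (necessity).

necessity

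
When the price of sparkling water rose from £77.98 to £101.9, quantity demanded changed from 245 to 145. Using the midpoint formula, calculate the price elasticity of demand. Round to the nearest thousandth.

%Δq = (145 − 245)/[(245 + 145)/2] = -100/195 ≈ -0.5128.
%ΔP = (101.9 − 77.98)/[(77.98 + 101.9)/2] = 23.92/89.94 ≈ 0.2660.
Arc elasticity E = %Δq/%ΔP ≈ -0.5128/0.2660 ≈ -1.928.
|E| > 1: demand is elastic over this range.

-1.928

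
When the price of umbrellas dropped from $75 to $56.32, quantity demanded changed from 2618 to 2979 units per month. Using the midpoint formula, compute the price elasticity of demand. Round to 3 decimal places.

%ΔQ = (2979 − 2618)/[(2618 + 2979)/2] = 361/2798.5 ≈ 0.1290.
%Δp = (56.32 − 75)/[(75 + 56.32)/2] = -18.68/65.66 ≈ -0.2845.
Arc elasticity E = %ΔQ/%Δp ≈ 0.1290/-0.2845 ≈ -0.453.
|E| < 1: demand is inelastic over this range.

-0.453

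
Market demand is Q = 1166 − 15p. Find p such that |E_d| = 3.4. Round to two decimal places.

Set −bp/(a − bp) = −3.4 ⇒ bp = 3.4(a − bp) ⇒ bp(1+3.4) = 3.4·a.
p = 3.4·1166/(15·4.4) ≈ 60.07.

60.07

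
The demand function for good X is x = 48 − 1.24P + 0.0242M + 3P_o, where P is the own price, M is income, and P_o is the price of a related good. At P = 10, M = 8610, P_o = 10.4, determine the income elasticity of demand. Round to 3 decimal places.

0.757

Evaluating quantity at (P, M, P_o) gives x = 48 − 1.24(10) + 0.0242(8610) + 3(10.4) = 48 − 12.4 + 208.362 + 31.2 = 275.162.
∂x/∂M = +0.0242, so E_I = 0.0242·(8610/275.162) ≈ 0.757.
E_I ∈ (0,1): normal good (necessity).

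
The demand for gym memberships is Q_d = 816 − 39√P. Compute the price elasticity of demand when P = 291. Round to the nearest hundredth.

-2.21

At P = 291, Q_d = 150.7098.
dQ_d/dP = −39/(2√P) = −39/(2·17.0587).
Point elasticity E = (dQ_d/dP)·(P/Q_d) = -1.1431 × 291/150.7098 ≈ -2.21.
|E| > 1, so demand is elastic at this price.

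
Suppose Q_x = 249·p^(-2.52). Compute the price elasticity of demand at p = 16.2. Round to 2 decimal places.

-2.52

For a Cobb–Douglas (constant-elasticity) form Q_x = A·p^α·…, the elasticity with respect to p equals the exponent α at every point.
Here the exponent on p is -2.52, so the price elasticity of demand is -2.52.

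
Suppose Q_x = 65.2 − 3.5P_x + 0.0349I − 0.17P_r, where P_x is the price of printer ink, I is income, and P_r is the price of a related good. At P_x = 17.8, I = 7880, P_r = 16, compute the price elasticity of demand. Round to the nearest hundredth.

-0.23

Substituting, Q_x = 65.2 − 3.5(17.8) + 0.0349(7880) − 0.17(16) = 65.2 − 62.3 + 275.012 − 2.72 = 275.192.
∂Q_x/∂P_x = −3.5, so E_p = (−3.5)·(17.8/275.192) ≈ -0.23.
|E_p| < 1: demand is inelastic.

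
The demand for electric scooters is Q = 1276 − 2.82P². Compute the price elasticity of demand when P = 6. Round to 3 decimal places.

-0.173

At P = 6, Q = 1174.48.
dQ/dP = −2·2.82·P = −33.84.
Point elasticity E = (dQ/dP)·(P/Q) = -33.84 × 6/1174.48 ≈ -0.173.
|E| < 1, so demand is inelastic at this price.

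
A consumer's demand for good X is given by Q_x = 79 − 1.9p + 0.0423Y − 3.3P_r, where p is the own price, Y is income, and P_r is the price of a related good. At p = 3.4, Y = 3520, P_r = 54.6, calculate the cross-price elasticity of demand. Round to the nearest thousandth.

-4.367

At the given point, Q_x = 79 − 1.9(3.4) + 0.0423(3520) − 3.3(54.6) = 79 − 6.46 + 148.896 − 180.18 = 41.256.
∂Q_x/∂P_r = −3.3, so E_xy = -3.3·(54.6/41.256) ≈ -4.367.
E_xy < 0: the goods are complements.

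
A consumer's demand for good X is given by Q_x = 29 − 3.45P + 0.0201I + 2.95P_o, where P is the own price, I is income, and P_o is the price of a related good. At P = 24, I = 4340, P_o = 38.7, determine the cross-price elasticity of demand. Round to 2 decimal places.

0.77

Substituting, Q_x = 29 − 3.45(24) + 0.0201(4340) + 2.95(38.7) = 29 − 82.8 + 87.234 + 114.165 = 147.599.
∂Q_x/∂P_o = +2.95, so E_xy = 2.95·(38.7/147.599) ≈ 0.77.
E_xy > 0: the goods are substitutes.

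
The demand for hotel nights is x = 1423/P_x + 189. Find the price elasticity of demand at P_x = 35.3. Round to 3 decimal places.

-0.176

At P_x = 35.3, x = 229.3116.
dx/dP_x = −1423/P_x² = −1.142.
Point elasticity E = (dx/dP_x)·(P_x/x) = -1.142 × 35.3/229.3116 ≈ -0.176.
|E| < 1, so demand is inelastic at this price.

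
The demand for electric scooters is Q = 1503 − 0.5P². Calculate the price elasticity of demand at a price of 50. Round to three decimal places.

At P = 50, Q = 253.
dQ/dP = −2·0.5·P = −50.
Point elasticity E = (dQ/dP)·(P/Q) = -50 × 50/253 ≈ -9.881.
|E| > 1, so demand is elastic at this price.

-9.881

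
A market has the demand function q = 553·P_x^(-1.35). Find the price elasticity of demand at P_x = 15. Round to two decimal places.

-1.35

For a Cobb–Douglas (constant-elasticity) form q = A·P_x^α·…, the elasticity with respect to P_x equals the exponent α at every point.
Here the exponent on P_x is -1.35, so the price elasticity of demand is -1.35.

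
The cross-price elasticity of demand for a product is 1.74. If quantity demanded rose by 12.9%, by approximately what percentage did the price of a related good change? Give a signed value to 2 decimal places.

7.41

%ΔQ ≈ E × %ΔP_y ⇒ %ΔP_y = %ΔQ / E = (12.9%)/(1.74) ≈ 7.41%.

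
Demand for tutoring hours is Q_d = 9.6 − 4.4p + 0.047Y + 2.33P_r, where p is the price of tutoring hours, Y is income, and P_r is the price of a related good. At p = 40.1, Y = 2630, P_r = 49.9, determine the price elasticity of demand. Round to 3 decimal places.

-2.416

At the given point, Q_d = 9.6 − 4.4(40.1) + 0.047(2630) + 2.33(49.9) = 9.6 − 176.44 + 123.61 + 116.267 = 73.037.
∂Q_d/∂p = −4.4, so E_p = (−4.4)·(40.1/73.037) ≈ -2.416.
|E_p| > 1: demand is elastic.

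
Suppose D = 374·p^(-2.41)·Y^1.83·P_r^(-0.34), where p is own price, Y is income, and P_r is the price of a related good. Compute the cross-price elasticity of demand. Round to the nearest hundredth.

-0.34

For a Cobb–Douglas (constant-elasticity) form D = A·P_r^α·…, the elasticity with respect to P_r equals the exponent α at every point.
Here the exponent on P_r is -0.34, so the cross-price elasticity of demand is -0.34.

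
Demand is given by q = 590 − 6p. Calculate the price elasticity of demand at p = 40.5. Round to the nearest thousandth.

At p = 40.5, q = 347.
dq/dp = −6.
Point elasticity E = (dq/dp)·(p/q) = -6 × 40.5/347 ≈ -0.700.
|E| < 1, so demand is inelastic at this price.

-0.700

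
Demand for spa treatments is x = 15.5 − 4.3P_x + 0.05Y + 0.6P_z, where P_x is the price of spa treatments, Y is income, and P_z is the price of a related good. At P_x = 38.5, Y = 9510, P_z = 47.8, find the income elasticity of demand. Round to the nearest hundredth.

1.34

First evaluate x: 15.5 − 4.3(38.5) + 0.05(9510) + 0.6(47.8) = 15.5 − 165.55 + 475.5 + 28.68 = 354.13.
∂x/∂Y = +0.05, so E_I = 0.05·(9510/354.13) ≈ 1.34.
E_I > 1: normal good (luxury).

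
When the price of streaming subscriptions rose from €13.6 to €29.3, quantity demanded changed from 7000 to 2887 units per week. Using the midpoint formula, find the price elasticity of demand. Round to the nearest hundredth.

-1.14

%Δq = (2887 − 7000)/[(7000 + 2887)/2] = -4113/4943.5 ≈ -0.8320.
%ΔP = (29.3 − 13.6)/[(13.6 + 29.3)/2] = 15.7/21.45 ≈ 0.7319.
Arc elasticity E = %Δq/%ΔP ≈ -0.8320/0.7319 ≈ -1.14.
|E| > 1: demand is elastic over this range.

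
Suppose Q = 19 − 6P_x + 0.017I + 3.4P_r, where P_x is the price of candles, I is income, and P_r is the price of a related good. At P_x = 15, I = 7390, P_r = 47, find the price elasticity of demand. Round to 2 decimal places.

-0.42

Q = 19 − 6(15) + 0.017(7390) + 3.4(47) = 19 − 90 + 125.63 + 159.8 = 214.43.
∂Q/∂P_x = −6, so E_p = (−6)·(15/214.43) ≈ -0.42.
|E_p| < 1: demand is inelastic.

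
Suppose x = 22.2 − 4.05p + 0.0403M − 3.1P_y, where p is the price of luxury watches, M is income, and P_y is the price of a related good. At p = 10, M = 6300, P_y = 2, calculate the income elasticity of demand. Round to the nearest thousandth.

1.107

First evaluate x: 22.2 − 4.05(10) + 0.0403(6300) − 3.1(2) = 22.2 − 40.5 + 253.89 − 6.2 = 229.39.
∂x/∂M = +0.0403, so E_I = 0.0403·(6300/229.39) ≈ 1.107.
E_I > 1: normal good (luxury).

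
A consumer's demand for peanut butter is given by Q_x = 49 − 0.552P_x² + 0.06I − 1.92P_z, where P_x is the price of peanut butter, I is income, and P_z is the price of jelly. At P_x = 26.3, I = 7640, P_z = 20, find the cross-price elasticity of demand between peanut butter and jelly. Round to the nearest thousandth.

-0.440

First evaluate Q_x: 49 − 0.552(26.3)² + 0.06(7640) − 1.92(20) = 49 − 381.8129 + 458.4 − 38.4 = 87.1871.
∂Q_x/∂P_z = −1.92, so E_xy = -1.92·(20/87.1871) ≈ -0.440.
E_xy < 0: the goods are complements.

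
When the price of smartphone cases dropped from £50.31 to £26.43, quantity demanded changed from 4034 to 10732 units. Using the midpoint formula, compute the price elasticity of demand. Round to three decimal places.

-1.458

%Δq = (10732 − 4034)/[(4034 + 10732)/2] = 6698/7383 ≈ 0.9072.
%Δp = (26.43 − 50.31)/[(50.31 + 26.43)/2] = -23.88/38.37 ≈ -0.6224.
Arc elasticity E = %Δq/%Δp ≈ 0.9072/-0.6224 ≈ -1.458.
|E| > 1: demand is elastic over this range.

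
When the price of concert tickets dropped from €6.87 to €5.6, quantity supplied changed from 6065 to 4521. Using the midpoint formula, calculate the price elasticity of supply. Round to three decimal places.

1.432

%Δq = (4521 − 6065)/[(6065 + 4521)/2] = -1544/5293 ≈ -0.2917.
%Δp = (5.6 − 6.87)/[(6.87 + 5.6)/2] = -1.27/6.235 ≈ -0.2037.
Arc elasticity E = %Δq/%Δp ≈ -0.2917/-0.2037 ≈ 1.432.
|E| > 1: supply is elastic over this range.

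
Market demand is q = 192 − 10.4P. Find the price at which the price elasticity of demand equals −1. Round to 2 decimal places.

9.23

For linear demand q = a − bP, E = −bP/(a − bP). |E| = 1 ⇒ bP = a − bP ⇒ P = a/(2b).
P = 192/(2·10.4) ≈ 9.23.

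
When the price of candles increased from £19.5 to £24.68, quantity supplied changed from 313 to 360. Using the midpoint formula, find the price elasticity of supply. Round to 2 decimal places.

%Δq = (360 − 313)/[(313 + 360)/2] = 47/336.5 ≈ 0.1397.
%ΔP = (24.68 − 19.5)/[(19.5 + 24.68)/2] = 5.18/22.09 ≈ 0.2345.
Arc elasticity E = %Δq/%ΔP ≈ 0.1397/0.2345 ≈ 0.60.
|E| < 1: supply is inelastic over this range.

0.60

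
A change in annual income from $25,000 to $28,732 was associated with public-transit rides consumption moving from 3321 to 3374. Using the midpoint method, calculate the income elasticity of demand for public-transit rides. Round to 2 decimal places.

0.11

%ΔQ = (3374 − 3321)/[(3321+3374)/2] = 53/3347.5 ≈ 0.0158.
%ΔI = (28,732 − 25,000)/[(25,000+28,732)/2] = 3732/26866 ≈ 0.1389.
E_I = %ΔQ/%ΔI ≈ 0.11.
E_I ∈ (0,1): normal good (necessity).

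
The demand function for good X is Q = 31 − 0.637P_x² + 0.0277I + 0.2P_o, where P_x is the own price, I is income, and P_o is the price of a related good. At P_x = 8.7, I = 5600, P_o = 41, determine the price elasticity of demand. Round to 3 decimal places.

-0.660

Substituting, Q = 31 − 0.637(8.7)² + 0.0277(5600) + 0.2(41) = 31 − 48.2145 + 155.12 + 8.2 = 146.1055.
∂Q/∂P_x = −2·0.637·P_x = -11.0838, so E_p = -11.0838·(8.7/146.1055) ≈ -0.660.
|E_p| < 1: demand is inelastic.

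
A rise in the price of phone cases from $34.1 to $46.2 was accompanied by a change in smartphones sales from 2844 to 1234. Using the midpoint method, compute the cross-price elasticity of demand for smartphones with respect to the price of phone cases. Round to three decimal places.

-2.620

%ΔQ_x = (1234 − 2844)/[(2844+1234)/2] = -1610/2039 ≈ -0.7896.
%ΔP_y = (46.2 − 34.1)/[(34.1+46.2)/2] ≈ 0.3014.
E_xy = -0.7896/0.3014 ≈ -2.620.
E_xy < 0, so smartphones and phone cases are complements.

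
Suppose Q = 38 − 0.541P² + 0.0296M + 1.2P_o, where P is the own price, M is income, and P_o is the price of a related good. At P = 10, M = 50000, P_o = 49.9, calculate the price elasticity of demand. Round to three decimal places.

-0.071

Substituting, Q = 38 − 0.541(10)² + 0.0296(50000) + 1.2(49.9) = 38 − 54.1 + 1480 + 59.88 = 1523.78.
∂Q/∂P = −2·0.541·P = -10.82, so E_p = -10.82·(10/1523.78) ≈ -0.071.
|E_p| < 1: demand is inelastic.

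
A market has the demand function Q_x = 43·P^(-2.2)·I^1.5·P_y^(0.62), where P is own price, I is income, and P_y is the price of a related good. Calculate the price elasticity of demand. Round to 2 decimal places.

For a Cobb–Douglas (constant-elasticity) form Q_x = A·P^α·…, the elasticity with respect to P equals the exponent α at every point.
Here the exponent on P is -2.2, so the price elasticity of demand is -2.20.

-2.20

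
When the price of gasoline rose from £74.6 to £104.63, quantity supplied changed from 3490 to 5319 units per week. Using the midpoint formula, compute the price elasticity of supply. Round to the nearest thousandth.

1.239

%Δq = (5319 − 3490)/[(3490 + 5319)/2] = 1829/4404.5 ≈ 0.4153.
%ΔP = (104.63 − 74.6)/[(74.6 + 104.63)/2] = 30.03/89.615 ≈ 0.3351.
Arc elasticity E = %Δq/%ΔP ≈ 0.4153/0.3351 ≈ 1.239.
|E| > 1: supply is elastic over this range.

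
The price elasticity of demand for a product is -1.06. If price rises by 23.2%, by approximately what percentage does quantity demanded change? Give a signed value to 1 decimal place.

%ΔQ ≈ E × %ΔP = (-1.06) × (23.2%) ≈ -24.6%.

-24.6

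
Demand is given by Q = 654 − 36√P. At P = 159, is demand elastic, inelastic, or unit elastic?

At P = 159, Q = 200.0573.
dQ/dP = −36/(2√P) = −36/(2·12.6095).
Point elasticity E = (dQ/dP)·(P/Q) = -1.4275 × 159/200.0573 ≈ -1.135.
|E| ≈ 1.135 > 1, so demand is elastic.

elastic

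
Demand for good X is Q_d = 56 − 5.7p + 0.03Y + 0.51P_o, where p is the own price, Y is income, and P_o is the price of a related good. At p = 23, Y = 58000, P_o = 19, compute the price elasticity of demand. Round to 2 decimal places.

-0.08

Q_d = 56 − 5.7(23) + 0.03(58000) + 0.51(19) = 56 − 131.1 + 1740 + 9.69 = 1674.59.
∂Q_d/∂p = −5.7, so E_p = (−5.7)·(23/1674.59) ≈ -0.08.
|E_p| < 1: demand is inelastic.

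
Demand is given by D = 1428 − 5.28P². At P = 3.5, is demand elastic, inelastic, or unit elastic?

inelastic

At P = 3.5, D = 1363.32.
dD/dP = −2·5.28·P = −36.96.
Point elasticity E = (dD/dP)·(P/D) = -36.96 × 3.5/1363.32 ≈ -0.095.
|E| ≈ 0.095 < 1, so demand is inelastic.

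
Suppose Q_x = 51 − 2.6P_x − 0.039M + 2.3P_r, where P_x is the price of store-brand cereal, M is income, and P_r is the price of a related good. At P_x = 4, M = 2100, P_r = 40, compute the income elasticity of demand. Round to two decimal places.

-1.62

Q_x = 51 − 2.6(4) − 0.039(2100) + 2.3(40) = 51 − 10.4 − 81.9 + 92 = 50.7.
∂Q_x/∂M = −0.039, so E_I = -0.039·(2100/50.7) ≈ -1.62.
E_I < 0: inferior good.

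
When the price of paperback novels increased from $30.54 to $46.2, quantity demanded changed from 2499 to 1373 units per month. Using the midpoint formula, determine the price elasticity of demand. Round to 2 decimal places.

-1.43

%Δq = (1373 − 2499)/[(2499 + 1373)/2] = -1126/1936 ≈ -0.5816.
%Δp = (46.2 − 30.54)/[(30.54 + 46.2)/2] = 15.66/38.37 ≈ 0.4081.
Arc elasticity E = %Δq/%Δp ≈ -0.5816/0.4081 ≈ -1.43.
|E| > 1: demand is elastic over this range.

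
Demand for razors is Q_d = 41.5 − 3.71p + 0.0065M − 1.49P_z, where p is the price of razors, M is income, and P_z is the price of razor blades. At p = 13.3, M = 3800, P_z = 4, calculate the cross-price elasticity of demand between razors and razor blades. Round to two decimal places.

-0.55

At the given point, Q_d = 41.5 − 3.71(13.3) + 0.0065(3800) − 1.49(4) = 41.5 − 49.343 + 24.7 − 5.96 = 10.897.
∂Q_d/∂P_z = −1.49, so E_xy = -1.49·(4/10.897) ≈ -0.55.
E_xy < 0: the goods are complements.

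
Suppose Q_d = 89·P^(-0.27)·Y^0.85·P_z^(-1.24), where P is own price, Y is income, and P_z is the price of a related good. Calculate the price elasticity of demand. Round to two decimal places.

For a Cobb–Douglas (constant-elasticity) form Q_d = A·P^α·…, the elasticity with respect to P equals the exponent α at every point.
Here the exponent on P is -0.27, so the price elasticity of demand is -0.27.

-0.27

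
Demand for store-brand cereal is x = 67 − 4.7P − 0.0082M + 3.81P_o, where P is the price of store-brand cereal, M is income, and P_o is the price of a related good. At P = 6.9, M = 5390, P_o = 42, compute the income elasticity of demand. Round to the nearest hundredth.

x = 67 − 4.7(6.9) − 0.0082(5390) + 3.81(42) = 67 − 32.43 − 44.198 + 160.02 = 150.392.
∂x/∂M = −0.0082, so E_I = -0.0082·(5390/150.392) ≈ -0.29.
E_I < 0: inferior good.

-0.29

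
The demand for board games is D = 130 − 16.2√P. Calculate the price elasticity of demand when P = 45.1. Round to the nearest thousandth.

-2.565

At P = 45.1, D = 21.2064.
dD/dP = −16.2/(2√P) = −16.2/(2·6.7157).
Point elasticity E = (dD/dP)·(P/D) = -1.2061 × 45.1/21.2064 ≈ -2.565.
|E| > 1, so demand is elastic at this price.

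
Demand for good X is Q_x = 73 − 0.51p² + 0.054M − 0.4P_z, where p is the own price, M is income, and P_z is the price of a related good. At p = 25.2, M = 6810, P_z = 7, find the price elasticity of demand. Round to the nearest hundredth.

-5.68

At the given point, Q_x = 73 − 0.51(25.2)² + 0.054(6810) − 0.4(7) = 73 − 323.8704 + 367.74 − 2.8 = 114.0696.
∂Q_x/∂p = −2·0.51·p = -25.704, so E_p = -25.704·(25.2/114.0696) ≈ -5.68.
|E_p| > 1: demand is elastic.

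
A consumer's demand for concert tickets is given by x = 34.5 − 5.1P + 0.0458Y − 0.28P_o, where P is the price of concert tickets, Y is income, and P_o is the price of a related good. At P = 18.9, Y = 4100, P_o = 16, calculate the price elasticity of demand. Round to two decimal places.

x = 34.5 − 5.1(18.9) + 0.0458(4100) − 0.28(16) = 34.5 − 96.39 + 187.78 − 4.48 = 121.41.
∂x/∂P = −5.1, so E_p = (−5.1)·(18.9/121.41) ≈ -0.79.
|E_p| < 1: demand is inelastic.

-0.79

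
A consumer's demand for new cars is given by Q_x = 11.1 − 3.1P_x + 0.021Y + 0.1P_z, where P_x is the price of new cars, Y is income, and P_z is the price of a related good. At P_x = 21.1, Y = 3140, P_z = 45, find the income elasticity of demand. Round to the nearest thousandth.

Evaluating quantity at (P_x, Y, P_z) gives Q_x = 11.1 − 3.1(21.1) + 0.021(3140) + 0.1(45) = 11.1 − 65.41 + 65.94 + 4.5 = 16.13.
∂Q_x/∂Y = +0.021, so E_I = 0.021·(3140/16.13) ≈ 4.088.
E_I > 1: normal good (luxury).

4.088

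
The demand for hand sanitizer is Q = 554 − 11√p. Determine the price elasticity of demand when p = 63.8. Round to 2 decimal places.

-0.09

At p = 63.8, Q = 466.1376.
dQ/dp = −11/(2√p) = −11/(2·7.9875).
Point elasticity E = (dQ/dp)·(p/Q) = -0.6886 × 63.8/466.1376 ≈ -0.09.
|E| < 1, so demand is inelastic at this price.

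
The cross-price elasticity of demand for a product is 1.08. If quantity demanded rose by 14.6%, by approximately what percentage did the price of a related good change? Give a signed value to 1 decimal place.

13.5

%ΔQ ≈ E × %ΔP_y ⇒ %ΔP_y = %ΔQ / E = (14.6%)/(1.08) ≈ 13.5%.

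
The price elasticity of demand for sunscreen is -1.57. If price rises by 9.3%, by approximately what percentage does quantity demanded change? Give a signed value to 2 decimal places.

-14.60

%ΔQ ≈ E × %ΔP = (-1.57) × (9.3%) ≈ -14.60%.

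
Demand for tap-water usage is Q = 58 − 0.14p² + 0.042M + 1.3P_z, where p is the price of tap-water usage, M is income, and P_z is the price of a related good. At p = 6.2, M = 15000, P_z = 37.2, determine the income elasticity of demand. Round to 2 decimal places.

Substituting, Q = 58 − 0.14(6.2)² + 0.042(15000) + 1.3(37.2) = 58 − 5.3816 + 630 + 48.36 = 730.9784.
∂Q/∂M = +0.042, so E_I = 0.042·(15000/730.9784) ≈ 0.86.
E_I ∈ (0,1): normal good (necessity).

0.86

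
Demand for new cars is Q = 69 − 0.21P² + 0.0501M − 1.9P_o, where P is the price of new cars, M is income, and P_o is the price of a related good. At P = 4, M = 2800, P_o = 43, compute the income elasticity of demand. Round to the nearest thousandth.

1.129

Evaluating quantity at (P, M, P_o) gives Q = 69 − 0.21(4)² + 0.0501(2800) − 1.9(43) = 69 − 3.36 + 140.28 − 81.7 = 124.22.
∂Q/∂M = +0.0501, so E_I = 0.0501·(2800/124.22) ≈ 1.129.
E_I > 1: normal good (luxury).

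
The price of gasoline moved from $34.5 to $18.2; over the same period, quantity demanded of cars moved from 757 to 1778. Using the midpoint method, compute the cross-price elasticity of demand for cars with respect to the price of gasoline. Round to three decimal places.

-1.302

%ΔQ_x = (1778 − 757)/[(757+1778)/2] = 1021/1267.5 ≈ 0.8055.
%ΔP_y = (18.2 − 34.5)/[(34.5+18.2)/2] ≈ -0.6186.
E_xy = 0.8055/-0.6186 ≈ -1.302.
E_xy < 0, so cars and gasoline are complements.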